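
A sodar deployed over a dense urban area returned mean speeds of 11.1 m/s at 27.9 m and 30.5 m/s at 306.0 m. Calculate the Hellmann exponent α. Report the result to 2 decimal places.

α ≈ 0.42

Power law: V₂/V₁ = (z₂/z₁)^α ⇒ α = ln(V₂/V₁) / ln(z₂/z₁)
α = ln(30.5/11.1) / ln(306.0/27.9) = ln(2.7477) / ln(10.9677)
  = 1.01078 / 2.39496 = 0.42205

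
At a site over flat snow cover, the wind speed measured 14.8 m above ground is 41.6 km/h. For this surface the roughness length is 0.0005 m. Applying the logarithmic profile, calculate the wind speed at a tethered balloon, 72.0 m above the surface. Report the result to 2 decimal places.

Log law: V(z) ∝ ln(z/z₀), so V₂/V₁ = ln(z₂/z₀) / ln(z₁/z₀).
ln(72.0/0.0005) = 11.8776, ln(14.8/0.0005) = 10.2955
V₂ = 41.6 × 11.8776/10.2955 = 41.6 × 1.1537 = 47.9924 km/h

47.99 km/h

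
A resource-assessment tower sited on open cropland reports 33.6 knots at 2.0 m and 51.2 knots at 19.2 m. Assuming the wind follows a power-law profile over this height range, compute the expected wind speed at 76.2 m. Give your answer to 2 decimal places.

66.18 knots

First find α: α = ln(V₂/V₁)/ln(z₂/z₁) = ln(51.2/33.6)/ln(19.2/2.0) = 0.42121/2.26176 = 0.1862
Extrapolate from 19.2 m to 76.2 m: V₃ = 51.2 × (76.2/19.2)^0.1862 = 51.2 × 1.2927 = 66.1849 knots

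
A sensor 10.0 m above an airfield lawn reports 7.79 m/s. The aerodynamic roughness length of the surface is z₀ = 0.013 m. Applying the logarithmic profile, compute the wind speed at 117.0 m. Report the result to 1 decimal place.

10.7 m/s

Log law: V(z) ∝ ln(z/z₀), so V₂/V₁ = ln(z₂/z₀) / ln(z₁/z₀).
ln(117.0/0.013) = 9.1050, ln(10.0/0.013) = 6.6454
V₂ = 7.79 × 9.1050/6.6454 = 7.79 × 1.3701 = 10.6732 m/s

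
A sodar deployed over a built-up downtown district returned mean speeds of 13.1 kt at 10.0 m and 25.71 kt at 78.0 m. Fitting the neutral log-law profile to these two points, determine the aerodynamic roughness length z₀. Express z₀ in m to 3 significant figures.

Log law: V(z) ∝ ln(z/z₀). With r = V₁/V₂ = 13.1/25.71 = 0.50953,
r · ln(z₂/z₀) = ln(z₁/z₀) ⇒ ln z₀ = (ln z₁ − r·ln z₂)/(1 − r)
ln z₀ = (2.30259 − 0.50953×4.35671) / 0.49047 = 0.1686
z₀ = exp(0.1686) = 1.184 m

z₀ ≈ 1.18 m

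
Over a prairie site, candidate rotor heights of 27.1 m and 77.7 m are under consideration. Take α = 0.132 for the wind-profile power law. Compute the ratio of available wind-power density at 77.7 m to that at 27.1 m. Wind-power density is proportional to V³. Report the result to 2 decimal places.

Speed ratio: V_B/V_A = (z_B/z_A)^α = (77.7/27.1)^0.132 = (2.8672)^0.132 = 1.14917
Power-density ratio: P_B/P_A = (V_B/V_A)³ = (1.14917)³ = 1.51758

1.52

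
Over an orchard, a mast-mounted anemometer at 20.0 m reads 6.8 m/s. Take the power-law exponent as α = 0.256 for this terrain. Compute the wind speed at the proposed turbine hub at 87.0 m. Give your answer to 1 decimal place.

9.9 m/s

Power-law profile: V₂ = V₁ · (z₂/z₁)^α
V₂ = 6.8 × (87.0/20.0)^0.256 = 6.8 × (4.3500)^0.256
    = 6.8 × 1.4570 = 9.9075 m/s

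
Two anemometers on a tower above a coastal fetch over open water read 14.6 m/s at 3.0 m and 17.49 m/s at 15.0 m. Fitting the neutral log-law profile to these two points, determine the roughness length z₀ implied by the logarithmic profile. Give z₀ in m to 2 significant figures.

z₀ ≈ 0.00088 m

Log law: V(z) ∝ ln(z/z₀). With r = V₁/V₂ = 14.6/17.49 = 0.83476,
r · ln(z₂/z₀) = ln(z₁/z₀) ⇒ ln z₀ = (ln z₁ − r·ln z₂)/(1 − r)
ln z₀ = (1.09861 − 0.83476×2.70805) / 0.16524 = -7.0321
z₀ = exp(-7.0321) = 0.0008831 m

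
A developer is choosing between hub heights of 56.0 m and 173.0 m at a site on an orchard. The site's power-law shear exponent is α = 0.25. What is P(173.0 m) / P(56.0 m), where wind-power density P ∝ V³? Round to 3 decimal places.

2.330

Speed ratio: V_B/V_A = (z_B/z_A)^α = (173.0/56.0)^0.25 = (3.0893)^0.25 = 1.32576
Power-density ratio: P_B/P_A = (V_B/V_A)³ = (1.32576)³ = 2.33020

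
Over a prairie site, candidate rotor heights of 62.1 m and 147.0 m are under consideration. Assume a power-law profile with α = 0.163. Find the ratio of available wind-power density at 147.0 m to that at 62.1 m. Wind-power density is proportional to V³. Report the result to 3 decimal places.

1.524

Speed ratio: V_B/V_A = (z_B/z_A)^α = (147.0/62.1)^0.163 = (2.3671)^0.163 = 1.15080
Power-density ratio: P_B/P_A = (V_B/V_A)³ = (1.15080)³ = 1.52404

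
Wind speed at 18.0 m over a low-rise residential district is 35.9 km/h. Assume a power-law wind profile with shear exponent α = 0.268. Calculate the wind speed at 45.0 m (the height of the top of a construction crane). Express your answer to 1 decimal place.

45.9 km/h

Power-law profile: V₂ = V₁ · (z₂/z₁)^α
V₂ = 35.9 × (45.0/18.0)^0.268 = 35.9 × (2.5000)^0.268
    = 35.9 × 1.2783 = 45.8926 km/h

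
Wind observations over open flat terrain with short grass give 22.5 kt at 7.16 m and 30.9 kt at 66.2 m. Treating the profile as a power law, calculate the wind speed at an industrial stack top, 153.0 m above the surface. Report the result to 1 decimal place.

First find α: α = ln(V₂/V₁)/ln(z₂/z₁) = ln(30.9/22.5)/ln(66.2/7.16) = 0.31724/2.22417 = 0.1426
Extrapolate from 66.2 m to 153.0 m: V₃ = 30.9 × (153.0/66.2)^0.1426 = 30.9 × 1.1269 = 34.8220 kt

34.8 kt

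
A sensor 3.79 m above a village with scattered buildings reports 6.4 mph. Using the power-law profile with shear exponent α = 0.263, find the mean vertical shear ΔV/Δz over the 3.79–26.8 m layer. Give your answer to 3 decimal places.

0.187 mph/m

Power law: V₂ = V₁ · (z₂/z₁)^α = 6.4 × (7.0712)^0.263 = 10.7053 mph
ΔV/Δz = (10.7053 − 6.4)/(26.8 − 3.79) = 4.3053/23.0100 = 0.18710 mph/m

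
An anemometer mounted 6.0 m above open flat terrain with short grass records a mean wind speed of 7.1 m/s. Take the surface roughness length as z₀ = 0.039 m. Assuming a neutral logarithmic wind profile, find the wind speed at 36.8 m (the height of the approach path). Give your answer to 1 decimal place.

Log law: V(z) ∝ ln(z/z₀), so V₂/V₁ = ln(z₂/z₀) / ln(z₁/z₀).
ln(36.8/0.039) = 6.8497, ln(6.0/0.039) = 5.0360
V₂ = 7.1 × 6.8497/5.0360 = 7.1 × 1.3602 = 9.6571 m/s

9.7 m/s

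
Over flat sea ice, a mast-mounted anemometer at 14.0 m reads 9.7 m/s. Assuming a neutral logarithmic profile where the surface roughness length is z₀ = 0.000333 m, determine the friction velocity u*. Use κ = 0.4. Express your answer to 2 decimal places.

u* ≈ 0.36 m/s

Log law: V(z) = (u*/κ) · ln(z/z₀) ⇒ u* = κ · V / ln(z/z₀)
u* = 0.4 × 9.7 / ln(14.0/0.000333) = 0.4 × 9.7 / 10.6464
   = 3.8800 / 10.6464 = 0.3644 m/s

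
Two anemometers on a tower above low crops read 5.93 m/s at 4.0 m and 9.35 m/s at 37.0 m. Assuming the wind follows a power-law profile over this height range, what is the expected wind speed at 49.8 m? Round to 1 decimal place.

9.9 m/s

First find α: α = ln(V₂/V₁)/ln(z₂/z₁) = ln(9.35/5.93)/ln(37.0/4.0) = 0.45535/2.22462 = 0.2047
Extrapolate from 37.0 m to 49.8 m: V₃ = 9.35 × (49.8/37.0)^0.2047 = 9.35 × 1.0627 = 9.9362 m/s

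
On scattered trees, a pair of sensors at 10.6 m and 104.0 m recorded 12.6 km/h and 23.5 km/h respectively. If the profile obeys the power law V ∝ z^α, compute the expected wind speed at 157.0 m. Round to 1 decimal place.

26.3 km/h

First find α: α = ln(V₂/V₁)/ln(z₂/z₁) = ln(23.5/12.6)/ln(104.0/10.6) = 0.62330/2.28354 = 0.2730
Extrapolate from 104.0 m to 157.0 m: V₃ = 23.5 × (157.0/104.0)^0.2730 = 23.5 × 1.1190 = 26.2960 km/h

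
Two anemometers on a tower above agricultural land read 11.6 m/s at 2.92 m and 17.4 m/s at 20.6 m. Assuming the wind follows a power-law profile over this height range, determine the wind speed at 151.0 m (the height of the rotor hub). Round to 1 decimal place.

First find α: α = ln(V₂/V₁)/ln(z₂/z₁) = ln(17.4/11.6)/ln(20.6/2.92) = 0.40547/1.95371 = 0.2075
Extrapolate from 20.6 m to 151.0 m: V₃ = 17.4 × (151.0/20.6)^0.2075 = 17.4 × 1.5120 = 26.3082 m/s

26.3 m/s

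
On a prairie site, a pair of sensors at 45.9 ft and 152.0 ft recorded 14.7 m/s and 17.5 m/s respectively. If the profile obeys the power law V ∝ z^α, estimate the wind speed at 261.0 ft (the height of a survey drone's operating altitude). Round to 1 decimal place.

First find α: α = ln(V₂/V₁)/ln(z₂/z₁) = ln(17.5/14.7)/ln(152.0/45.9) = 0.17435/1.19742 = 0.1456
Extrapolate from 152.0 ft to 261.0 ft: V₃ = 17.5 × (261.0/152.0)^0.1456 = 17.5 × 1.0819 = 18.9333 m/s

18.9 m/s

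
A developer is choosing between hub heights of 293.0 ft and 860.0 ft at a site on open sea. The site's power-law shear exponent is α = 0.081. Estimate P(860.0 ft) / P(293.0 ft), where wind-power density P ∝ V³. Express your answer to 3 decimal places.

1.299

Speed ratio: V_B/V_A = (z_B/z_A)^α = (860.0/293.0)^0.081 = (2.9352)^0.081 = 1.09113
Power-density ratio: P_B/P_A = (V_B/V_A)³ = (1.09113)³ = 1.29908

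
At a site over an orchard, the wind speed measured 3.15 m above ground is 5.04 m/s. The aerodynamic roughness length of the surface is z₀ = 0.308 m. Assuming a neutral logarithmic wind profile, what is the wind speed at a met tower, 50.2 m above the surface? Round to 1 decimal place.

Log law: V(z) ∝ ln(z/z₀), so V₂/V₁ = ln(z₂/z₀) / ln(z₁/z₀).
ln(50.2/0.308) = 5.0937, ln(3.15/0.308) = 2.3251
V₂ = 5.04 × 5.0937/2.3251 = 5.04 × 2.1908 = 11.0415 m/s

11.0 m/s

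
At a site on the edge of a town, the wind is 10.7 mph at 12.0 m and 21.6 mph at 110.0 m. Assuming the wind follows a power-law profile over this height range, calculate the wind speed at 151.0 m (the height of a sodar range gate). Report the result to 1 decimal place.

First find α: α = ln(V₂/V₁)/ln(z₂/z₁) = ln(21.6/10.7)/ln(110.0/12.0) = 0.70245/2.21557 = 0.3171
Extrapolate from 110.0 m to 151.0 m: V₃ = 21.6 × (151.0/110.0)^0.3171 = 21.6 × 1.1057 = 23.8822 mph

23.9 mph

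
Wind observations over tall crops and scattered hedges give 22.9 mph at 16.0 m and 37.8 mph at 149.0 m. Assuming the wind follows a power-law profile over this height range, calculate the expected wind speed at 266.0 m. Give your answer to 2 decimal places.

43.06 mph

First find α: α = ln(V₂/V₁)/ln(z₂/z₁) = ln(37.8/22.9)/ln(149.0/16.0) = 0.50117/2.23136 = 0.2246
Extrapolate from 149.0 m to 266.0 m: V₃ = 37.8 × (266.0/149.0)^0.2246 = 37.8 × 1.1390 = 43.0550 mph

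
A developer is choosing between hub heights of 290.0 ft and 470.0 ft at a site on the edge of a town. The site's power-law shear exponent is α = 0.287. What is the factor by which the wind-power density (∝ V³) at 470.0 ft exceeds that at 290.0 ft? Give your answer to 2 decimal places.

Speed ratio: V_B/V_A = (z_B/z_A)^α = (470.0/290.0)^0.287 = (1.6207)^0.287 = 1.14864
Power-density ratio: P_B/P_A = (V_B/V_A)³ = (1.14864)³ = 1.51548

1.52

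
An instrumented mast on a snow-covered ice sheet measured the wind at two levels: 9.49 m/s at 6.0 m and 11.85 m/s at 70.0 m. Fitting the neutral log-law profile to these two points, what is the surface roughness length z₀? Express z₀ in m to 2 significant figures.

z₀ ≈ 0.00031 m

Log law: V(z) ∝ ln(z/z₀). With r = V₁/V₂ = 9.49/11.85 = 0.80084,
r · ln(z₂/z₀) = ln(z₁/z₀) ⇒ ln z₀ = (ln z₁ − r·ln z₂)/(1 − r)
ln z₀ = (1.79176 − 0.80084×4.24850) / 0.19916 = -8.0872
z₀ = exp(-8.0872) = 0.0003074 m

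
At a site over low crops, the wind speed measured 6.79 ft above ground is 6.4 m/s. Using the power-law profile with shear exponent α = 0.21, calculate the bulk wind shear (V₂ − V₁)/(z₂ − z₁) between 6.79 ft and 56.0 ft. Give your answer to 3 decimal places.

0.073 m/s/ft

Power law: V₂ = V₁ · (z₂/z₁)^α = 6.4 × (8.2474)^0.21 = 9.9680 m/s
ΔV/Δz = (9.9680 − 6.4)/(56.0 − 6.79) = 3.5680/49.2100 = 0.07251 m/s/ft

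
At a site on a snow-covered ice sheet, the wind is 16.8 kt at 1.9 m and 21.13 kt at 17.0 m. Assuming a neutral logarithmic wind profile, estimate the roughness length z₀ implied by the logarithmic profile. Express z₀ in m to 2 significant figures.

Log law: V(z) ∝ ln(z/z₀). With r = V₁/V₂ = 16.8/21.13 = 0.79508,
r · ln(z₂/z₀) = ln(z₁/z₀) ⇒ ln z₀ = (ln z₁ − r·ln z₂)/(1 − r)
ln z₀ = (0.64185 − 0.79508×2.83321) / 0.20492 = -7.8604
z₀ = exp(-7.8604) = 0.0003857 m

z₀ ≈ 0.00039 m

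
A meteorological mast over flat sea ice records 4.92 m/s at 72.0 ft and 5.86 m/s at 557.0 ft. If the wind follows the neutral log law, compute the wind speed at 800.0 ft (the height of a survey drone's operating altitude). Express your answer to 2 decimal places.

6.03 m/s

Log law: V ∝ ln(z/z₀). From the pair, with r = V₁/V₂ = 0.83959,
ln z₀ = (ln z₁ − r·ln z₂)/(1 − r) = (4.2767 − 0.83959×6.3226)/0.16041 = -6.4317 → z₀ = 0.001610 ft
V₃ = V₁ · ln(z₃/z₀)/ln(z₁/z₀) = 4.92 × 13.1163/10.7083 = 6.0263 m/s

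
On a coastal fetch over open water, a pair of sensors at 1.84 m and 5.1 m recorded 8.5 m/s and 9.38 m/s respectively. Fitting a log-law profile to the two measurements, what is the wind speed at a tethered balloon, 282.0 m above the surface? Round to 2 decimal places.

12.84 m/s

Log law: V ∝ ln(z/z₀). From the pair, with r = V₁/V₂ = 0.90618,
ln z₀ = (ln z₁ − r·ln z₂)/(1 − r) = (0.6098 − 0.90618×1.6292)/0.09382 = -9.2374 → z₀ = 0.00009733 m
V₃ = V₁ · ln(z₃/z₀)/ln(z₁/z₀) = 8.5 × 14.8793/9.8472 = 12.8437 m/s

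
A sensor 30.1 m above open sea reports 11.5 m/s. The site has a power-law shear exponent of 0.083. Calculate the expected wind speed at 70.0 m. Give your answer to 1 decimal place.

12.3 m/s

Power-law profile: V₂ = V₁ · (z₂/z₁)^α
V₂ = 11.5 × (70.0/30.1)^0.083 = 11.5 × (2.3256)^0.083
    = 11.5 × 1.0726 = 12.3345 m/s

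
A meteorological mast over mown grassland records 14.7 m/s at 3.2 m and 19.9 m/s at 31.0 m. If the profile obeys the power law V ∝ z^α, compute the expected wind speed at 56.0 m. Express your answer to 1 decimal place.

21.5 m/s

First find α: α = ln(V₂/V₁)/ln(z₂/z₁) = ln(19.9/14.7)/ln(31.0/3.2) = 0.30287/2.27084 = 0.1334
Extrapolate from 31.0 m to 56.0 m: V₃ = 19.9 × (56.0/31.0)^0.1334 = 19.9 × 1.0821 = 21.5331 m/s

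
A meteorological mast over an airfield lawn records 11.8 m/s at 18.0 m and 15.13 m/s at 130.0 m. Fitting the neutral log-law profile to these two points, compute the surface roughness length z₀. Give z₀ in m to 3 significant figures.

z₀ ≈ 0.0163 m

Log law: V(z) ∝ ln(z/z₀). With r = V₁/V₂ = 11.8/15.13 = 0.77991,
r · ln(z₂/z₀) = ln(z₁/z₀) ⇒ ln z₀ = (ln z₁ − r·ln z₂)/(1 − r)
ln z₀ = (2.89037 − 0.77991×4.86753) / 0.22009 = -4.1158
z₀ = exp(-4.1158) = 0.01631 m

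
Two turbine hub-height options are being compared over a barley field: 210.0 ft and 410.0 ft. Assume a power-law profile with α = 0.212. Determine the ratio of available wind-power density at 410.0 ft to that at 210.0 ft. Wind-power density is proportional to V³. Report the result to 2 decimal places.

1.53

Speed ratio: V_B/V_A = (z_B/z_A)^α = (410.0/210.0)^0.212 = (1.9524)^0.212 = 1.15239
Power-density ratio: P_B/P_A = (V_B/V_A)³ = (1.15239)³ = 1.53038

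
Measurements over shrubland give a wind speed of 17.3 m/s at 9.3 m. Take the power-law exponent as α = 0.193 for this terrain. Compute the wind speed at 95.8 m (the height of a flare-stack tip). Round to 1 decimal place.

27.1 m/s

Power-law profile: V₂ = V₁ · (z₂/z₁)^α
V₂ = 17.3 × (95.8/9.3)^0.193 = 17.3 × (10.3011)^0.193
    = 17.3 × 1.5685 = 27.1352 m/s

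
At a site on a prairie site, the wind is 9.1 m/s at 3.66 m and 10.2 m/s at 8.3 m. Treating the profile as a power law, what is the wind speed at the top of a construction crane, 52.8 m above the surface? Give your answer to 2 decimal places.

First find α: α = ln(V₂/V₁)/ln(z₂/z₁) = ln(10.2/9.1)/ln(8.3/3.66) = 0.11411/0.81879 = 0.1394
Extrapolate from 8.3 m to 52.8 m: V₃ = 10.2 × (52.8/8.3)^0.1394 = 10.2 × 1.2942 = 13.2005 m/s

13.20 m/s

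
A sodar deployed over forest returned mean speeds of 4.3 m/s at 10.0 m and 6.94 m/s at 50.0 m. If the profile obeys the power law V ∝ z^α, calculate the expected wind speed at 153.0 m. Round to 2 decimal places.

First find α: α = ln(V₂/V₁)/ln(z₂/z₁) = ln(6.94/4.3)/ln(50.0/10.0) = 0.47869/1.60944 = 0.2974
Extrapolate from 50.0 m to 153.0 m: V₃ = 6.94 × (153.0/50.0)^0.2974 = 6.94 × 1.3947 = 9.6789 m/s

9.68 m/s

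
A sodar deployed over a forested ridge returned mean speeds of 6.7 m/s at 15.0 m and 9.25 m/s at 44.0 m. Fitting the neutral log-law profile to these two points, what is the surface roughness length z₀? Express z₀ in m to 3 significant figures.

Log law: V(z) ∝ ln(z/z₀). With r = V₁/V₂ = 6.7/9.25 = 0.72432,
r · ln(z₂/z₀) = ln(z₁/z₀) ⇒ ln z₀ = (ln z₁ − r·ln z₂)/(1 − r)
ln z₀ = (2.70805 − 0.72432×3.78419) / 0.27568 = -0.1195
z₀ = exp(-0.1195) = 0.8874 m

z₀ ≈ 0.887 m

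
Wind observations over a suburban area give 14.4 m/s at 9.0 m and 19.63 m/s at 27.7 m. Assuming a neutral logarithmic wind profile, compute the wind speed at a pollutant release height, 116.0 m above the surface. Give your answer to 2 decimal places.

26.29 m/s

Log law: V ∝ ln(z/z₀). From the pair, with r = V₁/V₂ = 0.73357,
ln z₀ = (ln z₁ − r·ln z₂)/(1 − r) = (2.1972 − 0.73357×3.3214)/0.26643 = -0.8981 → z₀ = 0.4073 m
V₃ = V₁ · ln(z₃/z₀)/ln(z₁/z₀) = 14.4 × 5.6517/3.0953 = 26.2926 m/s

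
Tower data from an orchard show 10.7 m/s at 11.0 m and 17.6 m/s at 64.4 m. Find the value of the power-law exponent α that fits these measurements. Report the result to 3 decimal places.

Power law: V₂/V₁ = (z₂/z₁)^α ⇒ α = ln(V₂/V₁) / ln(z₂/z₁)
α = ln(17.6/10.7) / ln(64.4/11.0) = ln(1.6449) / ln(5.8545)
  = 0.49766 / 1.76722 = 0.28160

α ≈ 0.282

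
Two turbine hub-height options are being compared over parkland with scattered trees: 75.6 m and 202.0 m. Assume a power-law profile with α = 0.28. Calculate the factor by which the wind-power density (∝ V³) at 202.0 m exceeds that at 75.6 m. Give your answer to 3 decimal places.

Speed ratio: V_B/V_A = (z_B/z_A)^α = (202.0/75.6)^0.28 = (2.6720)^0.28 = 1.31678
Power-density ratio: P_B/P_A = (V_B/V_A)³ = (1.31678)³ = 2.28316

2.283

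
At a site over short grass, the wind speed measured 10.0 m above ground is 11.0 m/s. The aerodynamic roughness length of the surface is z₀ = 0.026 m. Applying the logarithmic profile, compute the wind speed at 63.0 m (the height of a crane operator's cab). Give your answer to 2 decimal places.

14.40 m/s

Log law: V(z) ∝ ln(z/z₀), so V₂/V₁ = ln(z₂/z₀) / ln(z₁/z₀).
ln(63.0/0.026) = 7.7928, ln(10.0/0.026) = 5.9522
V₂ = 11.0 × 7.7928/5.9522 = 11.0 × 1.3092 = 14.4014 m/s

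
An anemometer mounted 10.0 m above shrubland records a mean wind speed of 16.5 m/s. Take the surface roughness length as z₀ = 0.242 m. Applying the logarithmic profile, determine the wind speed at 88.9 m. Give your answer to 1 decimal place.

26.2 m/s

Log law: V(z) ∝ ln(z/z₀), so V₂/V₁ = ln(z₂/z₀) / ln(z₁/z₀).
ln(88.9/0.242) = 5.9063, ln(10.0/0.242) = 3.7214
V₂ = 16.5 × 5.9063/3.7214 = 16.5 × 1.5871 = 26.1876 m/s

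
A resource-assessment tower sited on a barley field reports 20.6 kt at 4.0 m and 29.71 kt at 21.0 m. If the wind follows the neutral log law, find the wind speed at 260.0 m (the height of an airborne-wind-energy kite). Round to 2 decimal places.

Log law: V ∝ ln(z/z₀). From the pair, with r = V₁/V₂ = 0.69337,
ln z₀ = (ln z₁ − r·ln z₂)/(1 − r) = (1.3863 − 0.69337×3.0445)/0.30663 = -2.3634 → z₀ = 0.09410 m
V₃ = V₁ · ln(z₃/z₀)/ln(z₁/z₀) = 20.6 × 7.9241/3.7497 = 43.5333 kt

43.53 kt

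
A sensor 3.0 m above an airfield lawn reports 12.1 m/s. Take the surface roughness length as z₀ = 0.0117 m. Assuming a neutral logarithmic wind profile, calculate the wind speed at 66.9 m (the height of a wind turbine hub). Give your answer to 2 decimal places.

18.87 m/s

Log law: V(z) ∝ ln(z/z₀), so V₂/V₁ = ln(z₂/z₀) / ln(z₁/z₀).
ln(66.9/0.0117) = 8.6514, ln(3.0/0.0117) = 5.5468
V₂ = 12.1 × 8.6514/5.5468 = 12.1 × 1.5597 = 18.8725 m/s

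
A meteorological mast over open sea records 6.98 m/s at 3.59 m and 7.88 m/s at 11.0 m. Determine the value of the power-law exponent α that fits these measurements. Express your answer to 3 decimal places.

α ≈ 0.108

Power law: V₂/V₁ = (z₂/z₁)^α ⇒ α = ln(V₂/V₁) / ln(z₂/z₁)
α = ln(7.88/6.98) / ln(11.0/3.59) = ln(1.1289) / ln(3.0641)
  = 0.12128 / 1.11974 = 0.10831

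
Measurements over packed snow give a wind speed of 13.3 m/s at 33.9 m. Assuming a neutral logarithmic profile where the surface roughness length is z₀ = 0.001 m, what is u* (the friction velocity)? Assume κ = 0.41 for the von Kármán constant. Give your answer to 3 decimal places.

Log law: V(z) = (u*/κ) · ln(z/z₀) ⇒ u* = κ · V / ln(z/z₀)
u* = 0.41 × 13.3 / ln(33.9/0.001) = 0.41 × 13.3 / 10.4312
   = 5.4530 / 10.4312 = 0.5228 m/s

u* ≈ 0.523 m/s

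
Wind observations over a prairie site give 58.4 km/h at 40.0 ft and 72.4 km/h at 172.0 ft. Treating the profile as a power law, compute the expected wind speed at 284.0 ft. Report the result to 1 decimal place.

First find α: α = ln(V₂/V₁)/ln(z₂/z₁) = ln(72.4/58.4)/ln(172.0/40.0) = 0.21489/1.45862 = 0.1473
Extrapolate from 172.0 ft to 284.0 ft: V₃ = 72.4 × (284.0/172.0)^0.1473 = 72.4 × 1.0767 = 77.9515 km/h

78.0 km/h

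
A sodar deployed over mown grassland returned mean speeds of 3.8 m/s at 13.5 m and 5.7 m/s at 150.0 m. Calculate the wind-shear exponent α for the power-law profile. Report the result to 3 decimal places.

α ≈ 0.168

Power law: V₂/V₁ = (z₂/z₁)^α ⇒ α = ln(V₂/V₁) / ln(z₂/z₁)
α = ln(5.7/3.8) / ln(150.0/13.5) = ln(1.5000) / ln(11.1111)
  = 0.40547 / 2.40795 = 0.16839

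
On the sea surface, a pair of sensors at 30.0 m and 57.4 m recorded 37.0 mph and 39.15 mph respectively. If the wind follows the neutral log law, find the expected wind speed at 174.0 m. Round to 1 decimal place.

Log law: V ∝ ln(z/z₀). From the pair, with r = V₁/V₂ = 0.94508,
ln z₀ = (ln z₁ − r·ln z₂)/(1 − r) = (3.4012 − 0.94508×4.0500)/0.05492 = -7.7650 → z₀ = 0.0004243 m
V₃ = V₁ · ln(z₃/z₀)/ln(z₁/z₀) = 37.0 × 12.9241/11.1662 = 42.8248 mph

42.8 mph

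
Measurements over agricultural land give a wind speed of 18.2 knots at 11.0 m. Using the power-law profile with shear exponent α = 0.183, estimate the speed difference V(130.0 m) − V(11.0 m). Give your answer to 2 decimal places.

10.40 knots

Power law: V₂ = V₁ · (z₂/z₁)^α = 18.2 × (11.8182)^0.183 = 28.5988 knots
ΔV = 28.5988 − 18.2 = 10.3988 knots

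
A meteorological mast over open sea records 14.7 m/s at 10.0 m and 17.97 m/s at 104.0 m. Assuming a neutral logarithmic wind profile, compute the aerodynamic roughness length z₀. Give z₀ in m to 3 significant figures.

z₀ ≈ 0.000268 m

Log law: V(z) ∝ ln(z/z₀). With r = V₁/V₂ = 14.7/17.97 = 0.81803,
r · ln(z₂/z₀) = ln(z₁/z₀) ⇒ ln z₀ = (ln z₁ − r·ln z₂)/(1 − r)
ln z₀ = (2.30259 − 0.81803×4.64439) / 0.18197 = -8.2248
z₀ = exp(-8.2248) = 0.0002679 m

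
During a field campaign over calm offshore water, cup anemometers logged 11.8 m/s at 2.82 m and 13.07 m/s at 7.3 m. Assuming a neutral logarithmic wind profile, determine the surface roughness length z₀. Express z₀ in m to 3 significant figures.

Log law: V(z) ∝ ln(z/z₀). With r = V₁/V₂ = 11.8/13.07 = 0.90283,
r · ln(z₂/z₀) = ln(z₁/z₀) ⇒ ln z₀ = (ln z₁ − r·ln z₂)/(1 − r)
ln z₀ = (1.03674 − 0.90283×1.98787) / 0.09717 = -7.8006
z₀ = exp(-7.8006) = 0.0004095 m

z₀ ≈ 0.000409 m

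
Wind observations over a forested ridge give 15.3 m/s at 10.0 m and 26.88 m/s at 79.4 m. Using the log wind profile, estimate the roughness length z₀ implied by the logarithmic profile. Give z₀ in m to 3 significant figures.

z₀ ≈ 0.647 m

Log law: V(z) ∝ ln(z/z₀). With r = V₁/V₂ = 15.3/26.88 = 0.56920,
r · ln(z₂/z₀) = ln(z₁/z₀) ⇒ ln z₀ = (ln z₁ − r·ln z₂)/(1 − r)
ln z₀ = (2.30259 − 0.56920×4.37450) / 0.43080 = -0.4349
z₀ = exp(-0.4349) = 0.6473 m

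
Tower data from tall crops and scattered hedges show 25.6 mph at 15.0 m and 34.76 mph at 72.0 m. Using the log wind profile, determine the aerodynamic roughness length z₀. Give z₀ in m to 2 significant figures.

Log law: V(z) ∝ ln(z/z₀). With r = V₁/V₂ = 25.6/34.76 = 0.73648,
r · ln(z₂/z₀) = ln(z₁/z₀) ⇒ ln z₀ = (ln z₁ − r·ln z₂)/(1 − r)
ln z₀ = (2.70805 − 0.73648×4.27667) / 0.26352 = -1.6759
z₀ = exp(-1.6759) = 0.1871 m

z₀ ≈ 0.19 m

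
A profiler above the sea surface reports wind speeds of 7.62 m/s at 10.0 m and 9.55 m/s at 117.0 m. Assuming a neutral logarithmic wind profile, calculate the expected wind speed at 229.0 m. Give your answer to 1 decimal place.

10.1 m/s

Log law: V ∝ ln(z/z₀). From the pair, with r = V₁/V₂ = 0.79791,
ln z₀ = (ln z₁ − r·ln z₂)/(1 − r) = (2.3026 − 0.79791×4.7622)/0.20209 = -7.4083 → z₀ = 0.0006062 m
V₃ = V₁ · ln(z₃/z₀)/ln(z₁/z₀) = 7.62 × 12.8421/9.7109 = 10.0770 m/s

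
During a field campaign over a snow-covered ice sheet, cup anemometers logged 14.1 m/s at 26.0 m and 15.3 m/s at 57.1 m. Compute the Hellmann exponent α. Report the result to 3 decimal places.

α ≈ 0.104

Power law: V₂/V₁ = (z₂/z₁)^α ⇒ α = ln(V₂/V₁) / ln(z₂/z₁)
α = ln(15.3/14.1) / ln(57.1/26.0) = ln(1.0851) / ln(2.1962)
  = 0.08168 / 0.78671 = 0.10382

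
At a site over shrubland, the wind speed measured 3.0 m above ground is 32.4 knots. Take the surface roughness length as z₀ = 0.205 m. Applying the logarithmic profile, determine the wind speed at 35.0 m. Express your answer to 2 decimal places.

Log law: V(z) ∝ ln(z/z₀), so V₂/V₁ = ln(z₂/z₀) / ln(z₁/z₀).
ln(35.0/0.205) = 5.1401, ln(3.0/0.205) = 2.6834
V₂ = 32.4 × 5.1401/2.6834 = 32.4 × 1.9155 = 62.0637 knots

62.06 knots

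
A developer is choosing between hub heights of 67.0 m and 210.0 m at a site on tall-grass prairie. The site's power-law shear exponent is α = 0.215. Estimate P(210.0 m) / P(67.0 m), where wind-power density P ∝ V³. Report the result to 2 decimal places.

Speed ratio: V_B/V_A = (z_B/z_A)^α = (210.0/67.0)^0.215 = (3.1343)^0.215 = 1.27841
Power-density ratio: P_B/P_A = (V_B/V_A)³ = (1.27841)³ = 2.08936

2.09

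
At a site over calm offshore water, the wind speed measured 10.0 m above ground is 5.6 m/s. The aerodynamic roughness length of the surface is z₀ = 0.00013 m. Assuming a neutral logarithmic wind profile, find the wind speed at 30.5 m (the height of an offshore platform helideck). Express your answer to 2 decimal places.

6.16 m/s

Log law: V(z) ∝ ln(z/z₀), so V₂/V₁ = ln(z₂/z₀) / ln(z₁/z₀).
ln(30.5/0.00013) = 12.3657, ln(10.0/0.00013) = 11.2506
V₂ = 5.6 × 12.3657/11.2506 = 5.6 × 1.0991 = 6.1551 m/s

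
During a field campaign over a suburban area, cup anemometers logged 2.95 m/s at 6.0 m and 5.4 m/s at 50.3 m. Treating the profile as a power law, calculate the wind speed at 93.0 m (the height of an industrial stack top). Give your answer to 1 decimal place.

First find α: α = ln(V₂/V₁)/ln(z₂/z₁) = ln(5.4/2.95)/ln(50.3/6.0) = 0.60459/2.12625 = 0.2843
Extrapolate from 50.3 m to 93.0 m: V₃ = 5.4 × (93.0/50.3)^0.2843 = 5.4 × 1.1910 = 6.4312 m/s

6.4 m/s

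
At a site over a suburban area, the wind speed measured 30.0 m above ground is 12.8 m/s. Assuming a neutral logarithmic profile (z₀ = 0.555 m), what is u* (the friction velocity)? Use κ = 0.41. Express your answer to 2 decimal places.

Log law: V(z) = (u*/κ) · ln(z/z₀) ⇒ u* = κ · V / ln(z/z₀)
u* = 0.41 × 12.8 / ln(30.0/0.555) = 0.41 × 12.8 / 3.9900
   = 5.2480 / 3.9900 = 1.3153 m/s

u* ≈ 1.32 m/s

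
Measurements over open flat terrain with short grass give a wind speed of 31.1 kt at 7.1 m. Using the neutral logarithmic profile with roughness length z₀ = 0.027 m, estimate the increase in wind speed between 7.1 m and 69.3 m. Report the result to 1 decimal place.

Log law: V₂ = V₁ · ln(z₂/z₀)/ln(z₁/z₀) = 31.1 × 7.8504/5.5720 = 43.8165 kt
ΔV = 43.8165 − 31.1 = 12.7165 kt

12.7 kt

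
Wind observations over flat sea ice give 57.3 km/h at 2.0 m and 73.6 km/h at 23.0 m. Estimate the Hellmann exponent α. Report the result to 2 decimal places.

α ≈ 0.10

Power law: V₂/V₁ = (z₂/z₁)^α ⇒ α = ln(V₂/V₁) / ln(z₂/z₁)
α = ln(73.6/57.3) / ln(23.0/2.0) = ln(1.2845) / ln(11.5000)
  = 0.25034 / 2.44235 = 0.10250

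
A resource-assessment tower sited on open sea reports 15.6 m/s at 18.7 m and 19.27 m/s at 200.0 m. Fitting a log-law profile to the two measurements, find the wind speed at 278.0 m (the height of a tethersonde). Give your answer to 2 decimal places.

19.78 m/s

Log law: V ∝ ln(z/z₀). From the pair, with r = V₁/V₂ = 0.80955,
ln z₀ = (ln z₁ − r·ln z₂)/(1 − r) = (2.9285 − 0.80955×5.2983)/0.19045 = -7.1447 → z₀ = 0.0007890 m
V₃ = V₁ · ln(z₃/z₀)/ln(z₁/z₀) = 15.6 × 12.7723/10.0732 = 19.7800 m/s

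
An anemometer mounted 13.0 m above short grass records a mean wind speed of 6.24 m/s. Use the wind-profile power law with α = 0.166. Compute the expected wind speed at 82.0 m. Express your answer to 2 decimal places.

8.47 m/s

Power-law profile: V₂ = V₁ · (z₂/z₁)^α
V₂ = 6.24 × (82.0/13.0)^0.166 = 6.24 × (6.3077)^0.166
    = 6.24 × 1.3576 = 8.4716 m/s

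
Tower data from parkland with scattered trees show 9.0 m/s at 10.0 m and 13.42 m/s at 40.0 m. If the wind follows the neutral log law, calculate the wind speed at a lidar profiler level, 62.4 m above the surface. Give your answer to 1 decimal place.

14.8 m/s

Log law: V ∝ ln(z/z₀). From the pair, with r = V₁/V₂ = 0.67064,
ln z₀ = (ln z₁ − r·ln z₂)/(1 − r) = (2.3026 − 0.67064×3.6889)/0.32936 = -0.5202 → z₀ = 0.5944 m
V₃ = V₁ · ln(z₃/z₀)/ln(z₁/z₀) = 9.0 × 4.6538/2.8228 = 14.8378 m/s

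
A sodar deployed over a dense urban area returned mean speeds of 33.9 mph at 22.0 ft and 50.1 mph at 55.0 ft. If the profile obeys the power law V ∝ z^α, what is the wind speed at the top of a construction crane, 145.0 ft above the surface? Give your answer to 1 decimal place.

75.7 mph

First find α: α = ln(V₂/V₁)/ln(z₂/z₁) = ln(50.1/33.9)/ln(55.0/22.0) = 0.39061/0.91629 = 0.4263
Extrapolate from 55.0 ft to 145.0 ft: V₃ = 50.1 × (145.0/55.0)^0.4263 = 50.1 × 1.5117 = 75.7370 mph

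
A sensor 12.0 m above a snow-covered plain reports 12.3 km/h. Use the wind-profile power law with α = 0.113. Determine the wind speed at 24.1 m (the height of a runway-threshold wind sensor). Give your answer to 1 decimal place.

13.3 km/h

Power-law profile: V₂ = V₁ · (z₂/z₁)^α
V₂ = 12.3 × (24.1/12.0)^0.113 = 12.3 × (2.0083)^0.113
    = 12.3 × 1.0820 = 13.3084 km/h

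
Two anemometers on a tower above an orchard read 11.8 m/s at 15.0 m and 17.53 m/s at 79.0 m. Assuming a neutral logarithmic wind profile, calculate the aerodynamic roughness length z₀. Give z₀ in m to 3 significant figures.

z₀ ≈ 0.490 m

Log law: V(z) ∝ ln(z/z₀). With r = V₁/V₂ = 11.8/17.53 = 0.67313,
r · ln(z₂/z₀) = ln(z₁/z₀) ⇒ ln z₀ = (ln z₁ − r·ln z₂)/(1 − r)
ln z₀ = (2.70805 − 0.67313×4.36945) / 0.32687 = -0.7133
z₀ = exp(-0.7133) = 0.4900 m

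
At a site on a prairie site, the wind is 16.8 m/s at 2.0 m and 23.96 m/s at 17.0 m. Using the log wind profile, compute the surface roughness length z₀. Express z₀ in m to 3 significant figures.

z₀ ≈ 0.0132 m

Log law: V(z) ∝ ln(z/z₀). With r = V₁/V₂ = 16.8/23.96 = 0.70117,
r · ln(z₂/z₀) = ln(z₁/z₀) ⇒ ln z₀ = (ln z₁ − r·ln z₂)/(1 − r)
ln z₀ = (0.69315 − 0.70117×2.83321) / 0.29883 = -4.3282
z₀ = exp(-4.3282) = 0.01319 m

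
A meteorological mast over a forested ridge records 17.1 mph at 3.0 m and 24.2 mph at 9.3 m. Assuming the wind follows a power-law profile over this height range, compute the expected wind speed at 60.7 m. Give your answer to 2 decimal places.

First find α: α = ln(V₂/V₁)/ln(z₂/z₁) = ln(24.2/17.1)/ln(9.3/3.0) = 0.34727/1.13140 = 0.3069
Extrapolate from 9.3 m to 60.7 m: V₃ = 24.2 × (60.7/9.3)^0.3069 = 24.2 × 1.7786 = 43.0410 mph

43.04 mph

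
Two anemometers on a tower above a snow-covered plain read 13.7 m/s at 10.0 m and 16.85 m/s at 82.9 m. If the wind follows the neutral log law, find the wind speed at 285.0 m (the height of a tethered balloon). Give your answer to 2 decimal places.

Log law: V ∝ ln(z/z₀). From the pair, with r = V₁/V₂ = 0.81306,
ln z₀ = (ln z₁ − r·ln z₂)/(1 − r) = (2.3026 − 0.81306×4.4176)/0.18694 = -6.8962 → z₀ = 0.001012 m
V₃ = V₁ · ln(z₃/z₀)/ln(z₁/z₀) = 13.7 × 12.5487/9.1988 = 18.6891 m/s

18.69 m/s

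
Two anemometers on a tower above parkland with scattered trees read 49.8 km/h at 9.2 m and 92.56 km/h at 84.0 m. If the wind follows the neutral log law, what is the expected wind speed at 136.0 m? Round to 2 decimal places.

Log law: V ∝ ln(z/z₀). From the pair, with r = V₁/V₂ = 0.53803,
ln z₀ = (ln z₁ − r·ln z₂)/(1 − r) = (2.2192 − 0.53803×4.4308)/0.46197 = -0.3565 → z₀ = 0.7001 m
V₃ = V₁ · ln(z₃/z₀)/ln(z₁/z₀) = 49.8 × 5.2692/2.5757 = 101.8760 km/h

101.88 km/h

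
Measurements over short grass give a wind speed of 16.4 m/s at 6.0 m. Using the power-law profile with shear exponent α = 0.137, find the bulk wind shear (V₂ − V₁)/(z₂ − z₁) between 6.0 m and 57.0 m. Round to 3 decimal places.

Power law: V₂ = V₁ · (z₂/z₁)^α = 16.4 × (9.5000)^0.137 = 22.3250 m/s
ΔV/Δz = (22.3250 − 16.4)/(57.0 − 6.0) = 5.9250/51.0000 = 0.11618 m/s/m

0.116 m/s/m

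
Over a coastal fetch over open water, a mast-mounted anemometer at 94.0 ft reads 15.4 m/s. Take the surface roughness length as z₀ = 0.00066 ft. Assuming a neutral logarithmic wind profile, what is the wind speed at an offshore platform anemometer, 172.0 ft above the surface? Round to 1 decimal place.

16.2 m/s

Log law: V(z) ∝ ln(z/z₀), so V₂/V₁ = ln(z₂/z₀) / ln(z₁/z₀).
ln(172.0/0.00066) = 12.4708, ln(94.0/0.00066) = 11.8666
V₂ = 15.4 × 12.4708/11.8666 = 15.4 × 1.0509 = 16.1841 m/s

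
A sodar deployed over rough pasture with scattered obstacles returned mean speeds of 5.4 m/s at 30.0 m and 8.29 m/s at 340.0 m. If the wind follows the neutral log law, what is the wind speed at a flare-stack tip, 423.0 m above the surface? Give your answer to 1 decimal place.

Log law: V ∝ ln(z/z₀). From the pair, with r = V₁/V₂ = 0.65139,
ln z₀ = (ln z₁ − r·ln z₂)/(1 − r) = (3.4012 − 0.65139×5.8289)/0.34861 = -1.1351 → z₀ = 0.3214 m
V₃ = V₁ · ln(z₃/z₀)/ln(z₁/z₀) = 5.4 × 7.1825/4.5363 = 8.5500 m/s

8.6 m/s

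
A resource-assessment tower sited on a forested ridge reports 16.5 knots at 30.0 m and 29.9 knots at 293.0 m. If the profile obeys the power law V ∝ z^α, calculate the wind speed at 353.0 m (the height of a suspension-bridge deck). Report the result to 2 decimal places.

31.39 knots

First find α: α = ln(V₂/V₁)/ln(z₂/z₁) = ln(29.9/16.5)/ln(293.0/30.0) = 0.59450/2.27898 = 0.2609
Extrapolate from 293.0 m to 353.0 m: V₃ = 29.9 × (353.0/293.0)^0.2609 = 29.9 × 1.0498 = 31.3889 knots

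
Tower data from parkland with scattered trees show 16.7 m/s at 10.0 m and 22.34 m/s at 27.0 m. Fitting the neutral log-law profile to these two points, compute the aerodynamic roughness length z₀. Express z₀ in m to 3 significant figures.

Log law: V(z) ∝ ln(z/z₀). With r = V₁/V₂ = 16.7/22.34 = 0.74754,
r · ln(z₂/z₀) = ln(z₁/z₀) ⇒ ln z₀ = (ln z₁ − r·ln z₂)/(1 − r)
ln z₀ = (2.30259 − 0.74754×3.29584) / 0.25246 = -0.6384
z₀ = exp(-0.6384) = 0.5281 m

z₀ ≈ 0.528 m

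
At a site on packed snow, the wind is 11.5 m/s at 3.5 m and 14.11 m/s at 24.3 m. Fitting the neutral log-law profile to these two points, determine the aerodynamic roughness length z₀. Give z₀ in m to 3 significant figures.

z₀ ≈ 0.000686 m

Log law: V(z) ∝ ln(z/z₀). With r = V₁/V₂ = 11.5/14.11 = 0.81502,
r · ln(z₂/z₀) = ln(z₁/z₀) ⇒ ln z₀ = (ln z₁ − r·ln z₂)/(1 − r)
ln z₀ = (1.25276 − 0.81502×3.19048) / 0.18498 = -7.2851
z₀ = exp(-7.2851) = 0.0006857 m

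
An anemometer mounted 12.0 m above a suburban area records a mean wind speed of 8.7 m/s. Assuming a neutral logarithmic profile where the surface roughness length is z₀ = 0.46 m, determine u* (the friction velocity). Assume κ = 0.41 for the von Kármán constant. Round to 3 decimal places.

u* ≈ 1.094 m/s

Log law: V(z) = (u*/κ) · ln(z/z₀) ⇒ u* = κ · V / ln(z/z₀)
u* = 0.41 × 8.7 / ln(12.0/0.46) = 0.41 × 8.7 / 3.2614
   = 3.5670 / 3.2614 = 1.0937 m/s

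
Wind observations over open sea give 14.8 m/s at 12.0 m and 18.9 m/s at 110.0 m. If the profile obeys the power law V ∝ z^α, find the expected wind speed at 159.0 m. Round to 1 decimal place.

19.7 m/s

First find α: α = ln(V₂/V₁)/ln(z₂/z₁) = ln(18.9/14.8)/ln(110.0/12.0) = 0.24453/2.21557 = 0.1104
Extrapolate from 110.0 m to 159.0 m: V₃ = 18.9 × (159.0/110.0)^0.1104 = 18.9 × 1.0415 = 19.6844 m/s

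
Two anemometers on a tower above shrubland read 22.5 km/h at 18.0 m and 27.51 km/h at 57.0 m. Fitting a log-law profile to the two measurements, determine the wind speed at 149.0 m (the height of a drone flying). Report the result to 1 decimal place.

Log law: V ∝ ln(z/z₀). From the pair, with r = V₁/V₂ = 0.81788,
ln z₀ = (ln z₁ − r·ln z₂)/(1 − r) = (2.8904 − 0.81788×4.0431)/0.18212 = -2.2863 → z₀ = 0.1016 m
V₃ = V₁ · ln(z₃/z₀)/ln(z₁/z₀) = 22.5 × 7.2903/5.1767 = 31.6864 km/h

31.7 km/h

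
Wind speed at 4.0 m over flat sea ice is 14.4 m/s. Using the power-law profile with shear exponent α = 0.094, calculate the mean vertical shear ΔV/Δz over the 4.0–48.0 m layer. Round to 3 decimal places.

Power law: V₂ = V₁ · (z₂/z₁)^α = 14.4 × (12.0000)^0.094 = 18.1889 m/s
ΔV/Δz = (18.1889 − 14.4)/(48.0 − 4.0) = 3.7889/44.0000 = 0.08611 m/s/m

0.086 m/s/m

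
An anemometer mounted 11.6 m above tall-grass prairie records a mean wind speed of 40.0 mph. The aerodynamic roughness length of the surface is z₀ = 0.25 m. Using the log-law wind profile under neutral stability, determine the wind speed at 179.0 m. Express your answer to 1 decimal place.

Log law: V(z) ∝ ln(z/z₀), so V₂/V₁ = ln(z₂/z₀) / ln(z₁/z₀).
ln(179.0/0.25) = 6.5737, ln(11.6/0.25) = 3.8373
V₂ = 40.0 × 6.5737/3.8373 = 40.0 × 1.7131 = 68.5240 mph

68.5 mph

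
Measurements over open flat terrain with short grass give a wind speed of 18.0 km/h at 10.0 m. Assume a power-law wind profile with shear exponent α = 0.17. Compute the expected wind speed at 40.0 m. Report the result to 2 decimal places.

22.78 km/h

Power-law profile: V₂ = V₁ · (z₂/z₁)^α
V₂ = 18.0 × (40.0/10.0)^0.17 = 18.0 × (4.0000)^0.17
    = 18.0 × 1.2658 = 22.7836 km/h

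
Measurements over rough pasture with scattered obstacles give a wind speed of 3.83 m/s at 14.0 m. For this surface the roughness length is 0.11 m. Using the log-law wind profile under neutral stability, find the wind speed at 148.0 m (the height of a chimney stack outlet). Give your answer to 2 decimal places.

5.69 m/s

Log law: V(z) ∝ ln(z/z₀), so V₂/V₁ = ln(z₂/z₀) / ln(z₁/z₀).
ln(148.0/0.11) = 7.2045, ln(14.0/0.11) = 4.8463
V₂ = 3.83 × 7.2045/4.8463 = 3.83 × 1.4866 = 5.6936 m/s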